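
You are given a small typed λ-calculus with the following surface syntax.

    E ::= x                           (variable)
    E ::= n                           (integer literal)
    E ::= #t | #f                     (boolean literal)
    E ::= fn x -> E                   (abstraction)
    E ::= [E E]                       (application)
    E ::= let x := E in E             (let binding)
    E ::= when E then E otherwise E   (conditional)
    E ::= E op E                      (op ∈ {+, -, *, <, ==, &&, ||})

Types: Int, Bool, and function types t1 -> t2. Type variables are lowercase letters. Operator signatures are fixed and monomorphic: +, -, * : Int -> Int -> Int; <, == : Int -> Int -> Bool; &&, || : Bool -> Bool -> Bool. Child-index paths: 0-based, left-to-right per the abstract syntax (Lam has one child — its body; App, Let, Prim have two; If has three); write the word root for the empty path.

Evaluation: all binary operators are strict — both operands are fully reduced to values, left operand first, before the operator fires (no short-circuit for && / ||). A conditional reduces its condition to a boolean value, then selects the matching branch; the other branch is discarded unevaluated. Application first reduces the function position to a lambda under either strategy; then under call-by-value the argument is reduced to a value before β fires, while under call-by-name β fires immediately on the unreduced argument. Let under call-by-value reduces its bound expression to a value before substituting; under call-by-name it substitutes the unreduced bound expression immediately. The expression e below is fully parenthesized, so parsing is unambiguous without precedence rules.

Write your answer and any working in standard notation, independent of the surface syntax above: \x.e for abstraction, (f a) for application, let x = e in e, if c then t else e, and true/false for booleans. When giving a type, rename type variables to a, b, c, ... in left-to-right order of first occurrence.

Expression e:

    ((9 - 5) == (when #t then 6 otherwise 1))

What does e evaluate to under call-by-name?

Derivation:
step 0: ((9 - 5) == (if true then 6 else 1))
step 1: [delta@0] (4 == (if true then 6 else 1))
step 2: [if@1] (4 == 6)
step 3: [delta@root] false

Answer: false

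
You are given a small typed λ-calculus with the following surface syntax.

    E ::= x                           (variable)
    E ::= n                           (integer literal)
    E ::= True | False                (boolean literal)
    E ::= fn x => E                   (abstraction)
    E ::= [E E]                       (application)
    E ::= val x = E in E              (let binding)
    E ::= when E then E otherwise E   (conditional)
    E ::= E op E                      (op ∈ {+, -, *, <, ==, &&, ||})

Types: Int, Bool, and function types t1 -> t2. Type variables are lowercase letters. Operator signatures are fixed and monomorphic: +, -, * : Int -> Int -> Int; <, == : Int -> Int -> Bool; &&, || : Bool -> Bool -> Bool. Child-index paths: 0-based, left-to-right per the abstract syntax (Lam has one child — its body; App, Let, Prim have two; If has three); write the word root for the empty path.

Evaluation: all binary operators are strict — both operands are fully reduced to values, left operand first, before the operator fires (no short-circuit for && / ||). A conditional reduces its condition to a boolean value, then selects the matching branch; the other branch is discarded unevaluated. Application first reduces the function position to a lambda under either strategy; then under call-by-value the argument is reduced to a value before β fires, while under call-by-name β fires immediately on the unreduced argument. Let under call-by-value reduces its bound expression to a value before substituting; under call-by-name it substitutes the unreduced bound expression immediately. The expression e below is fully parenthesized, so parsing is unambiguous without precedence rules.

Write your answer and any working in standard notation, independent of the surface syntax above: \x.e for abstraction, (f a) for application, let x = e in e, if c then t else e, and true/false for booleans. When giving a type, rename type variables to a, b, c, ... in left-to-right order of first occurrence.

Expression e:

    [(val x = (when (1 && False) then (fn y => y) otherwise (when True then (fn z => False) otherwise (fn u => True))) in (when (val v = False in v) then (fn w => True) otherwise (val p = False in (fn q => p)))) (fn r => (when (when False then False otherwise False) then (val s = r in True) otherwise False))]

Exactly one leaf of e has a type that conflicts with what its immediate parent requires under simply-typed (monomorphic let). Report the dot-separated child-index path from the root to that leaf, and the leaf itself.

Answer: 0.0.0.0 : 1

Derivation:
  unify Int ~ Bool
  FAIL: mismatch Int ~ Bool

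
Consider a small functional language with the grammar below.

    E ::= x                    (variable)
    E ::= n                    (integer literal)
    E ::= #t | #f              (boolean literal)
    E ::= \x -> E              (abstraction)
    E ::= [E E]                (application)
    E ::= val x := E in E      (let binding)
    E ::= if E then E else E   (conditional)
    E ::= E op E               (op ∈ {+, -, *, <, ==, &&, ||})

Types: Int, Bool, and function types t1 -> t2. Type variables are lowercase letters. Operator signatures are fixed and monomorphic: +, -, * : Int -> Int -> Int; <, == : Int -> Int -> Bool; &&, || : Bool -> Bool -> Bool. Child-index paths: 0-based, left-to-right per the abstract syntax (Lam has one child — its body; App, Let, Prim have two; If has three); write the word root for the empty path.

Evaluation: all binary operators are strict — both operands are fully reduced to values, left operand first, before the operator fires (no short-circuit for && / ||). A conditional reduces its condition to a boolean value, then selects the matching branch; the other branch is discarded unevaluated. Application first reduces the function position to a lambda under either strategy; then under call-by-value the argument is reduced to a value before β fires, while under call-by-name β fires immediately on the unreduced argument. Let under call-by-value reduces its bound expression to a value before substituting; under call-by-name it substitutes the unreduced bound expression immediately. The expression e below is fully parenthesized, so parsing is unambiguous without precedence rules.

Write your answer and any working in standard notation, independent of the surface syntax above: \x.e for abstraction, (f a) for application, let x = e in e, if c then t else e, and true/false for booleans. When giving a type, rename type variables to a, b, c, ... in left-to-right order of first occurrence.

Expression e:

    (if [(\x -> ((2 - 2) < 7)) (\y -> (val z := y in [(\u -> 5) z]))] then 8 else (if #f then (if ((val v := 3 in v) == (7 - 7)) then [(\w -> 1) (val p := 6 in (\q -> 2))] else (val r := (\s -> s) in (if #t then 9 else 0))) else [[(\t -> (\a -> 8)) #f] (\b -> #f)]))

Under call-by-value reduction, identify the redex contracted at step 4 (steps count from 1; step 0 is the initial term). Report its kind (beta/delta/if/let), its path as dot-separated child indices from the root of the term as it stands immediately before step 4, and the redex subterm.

Derivation:
step 0: (if ((\x.((2 - 2) < 7)) (\y.(let z = y in ((\u.5) z)))) then 8 else (if false then (if ((let v = 3 in v) == (7 - 7)) then ((\w.1) (let p = 6 in (\q.2))) else (let r = (\s.s) in (if true then 9 else 0))) else (((\t.(\a.8)) false) (\b.false))))
step 1: [beta@0] (if ((2 - 2) < 7) then 8 else (if false then (if ((let v = 3 in v) == (7 - 7)) then ((\w.1) (let p = 6 in (\q.2))) else (let r = (\s.s) in (if true then 9 else 0))) else (((\t.(\a.8)) false) (\b.false))))
step 2: [delta@0.0] (if (0 < 7) then 8 else (if false then (if ((let v = 3 in v) == (7 - 7)) then ((\w.1) (let p = 6 in (\q.2))) else (let r = (\s.s) in (if true then 9 else 0))) else (((\t.(\a.8)) false) (\b.false))))
step 3: [delta@0] (if true then 8 else (if false then (if ((let v = 3 in v) == (7 - 7)) then ((\w.1) (let p = 6 in (\q.2))) else (let r = (\s.s) in (if true then 9 else 0))) else (((\t.(\a.8)) false) (\b.false))))
step 4: [if@root] 8

Answer: if at root : (if true then 8 else (if false then (if ((let v = 3 in v) == (7 - 7)) then ((\w.1) (let p = 6 in (\q.2))) else (let r = (\s.s) in (if true then 9 else 0))) else (((\t.(\a.8)) false) (\b.false))))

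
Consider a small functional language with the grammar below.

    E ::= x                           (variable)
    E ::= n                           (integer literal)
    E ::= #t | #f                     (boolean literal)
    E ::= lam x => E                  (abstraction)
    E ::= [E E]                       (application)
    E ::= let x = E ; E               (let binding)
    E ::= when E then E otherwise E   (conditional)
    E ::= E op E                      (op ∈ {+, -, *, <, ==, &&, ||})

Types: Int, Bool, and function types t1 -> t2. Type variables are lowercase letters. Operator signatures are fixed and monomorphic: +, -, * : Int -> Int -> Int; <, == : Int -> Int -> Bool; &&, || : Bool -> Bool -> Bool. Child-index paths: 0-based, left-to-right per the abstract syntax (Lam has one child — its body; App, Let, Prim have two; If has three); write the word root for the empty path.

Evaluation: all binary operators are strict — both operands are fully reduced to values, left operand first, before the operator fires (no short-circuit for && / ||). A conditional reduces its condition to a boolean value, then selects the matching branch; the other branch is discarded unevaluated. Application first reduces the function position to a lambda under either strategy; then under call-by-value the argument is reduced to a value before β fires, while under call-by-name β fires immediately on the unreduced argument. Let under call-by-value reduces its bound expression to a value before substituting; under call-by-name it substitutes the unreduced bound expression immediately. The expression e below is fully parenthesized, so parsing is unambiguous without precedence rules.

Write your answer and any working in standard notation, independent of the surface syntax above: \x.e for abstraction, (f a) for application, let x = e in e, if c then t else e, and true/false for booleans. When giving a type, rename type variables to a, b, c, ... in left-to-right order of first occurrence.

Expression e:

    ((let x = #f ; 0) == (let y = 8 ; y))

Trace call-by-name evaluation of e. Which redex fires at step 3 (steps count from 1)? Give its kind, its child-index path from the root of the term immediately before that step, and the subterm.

Trace:
step 0: ((let x = false in 0) == (let y = 8 in y))
step 1: [let@0] (0 == (let y = 8 in y))
step 2: [let@1] (0 == 8)
step 3: [delta@root] false

Answer: delta at root : (0 == 8)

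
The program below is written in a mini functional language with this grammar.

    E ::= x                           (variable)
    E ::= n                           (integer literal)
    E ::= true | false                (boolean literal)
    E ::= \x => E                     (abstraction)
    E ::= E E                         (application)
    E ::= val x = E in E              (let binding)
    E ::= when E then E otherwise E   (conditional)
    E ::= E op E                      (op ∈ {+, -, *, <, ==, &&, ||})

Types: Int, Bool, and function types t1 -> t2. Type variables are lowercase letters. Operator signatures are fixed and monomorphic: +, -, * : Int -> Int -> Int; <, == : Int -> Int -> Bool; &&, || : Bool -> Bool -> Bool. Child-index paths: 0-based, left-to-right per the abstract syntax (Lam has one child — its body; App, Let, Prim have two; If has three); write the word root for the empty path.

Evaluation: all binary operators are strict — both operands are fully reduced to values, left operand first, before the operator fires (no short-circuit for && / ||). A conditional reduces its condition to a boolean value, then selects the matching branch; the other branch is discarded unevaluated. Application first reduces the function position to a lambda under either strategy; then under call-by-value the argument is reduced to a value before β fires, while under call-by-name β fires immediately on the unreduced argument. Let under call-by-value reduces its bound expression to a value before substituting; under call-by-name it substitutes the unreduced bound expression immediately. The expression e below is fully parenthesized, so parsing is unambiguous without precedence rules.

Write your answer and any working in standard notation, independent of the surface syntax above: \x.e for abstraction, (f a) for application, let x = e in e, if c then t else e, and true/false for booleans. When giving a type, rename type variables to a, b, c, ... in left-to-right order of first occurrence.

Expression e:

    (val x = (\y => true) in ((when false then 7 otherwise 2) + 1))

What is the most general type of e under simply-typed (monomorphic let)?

Derivation:
\y._ : a -> Bool
let x : a -> Bool
  unify Bool ~ Bool
  unify Int ~ Int
  unify Int ~ Int
  unify Int ~ Int

Answer: Int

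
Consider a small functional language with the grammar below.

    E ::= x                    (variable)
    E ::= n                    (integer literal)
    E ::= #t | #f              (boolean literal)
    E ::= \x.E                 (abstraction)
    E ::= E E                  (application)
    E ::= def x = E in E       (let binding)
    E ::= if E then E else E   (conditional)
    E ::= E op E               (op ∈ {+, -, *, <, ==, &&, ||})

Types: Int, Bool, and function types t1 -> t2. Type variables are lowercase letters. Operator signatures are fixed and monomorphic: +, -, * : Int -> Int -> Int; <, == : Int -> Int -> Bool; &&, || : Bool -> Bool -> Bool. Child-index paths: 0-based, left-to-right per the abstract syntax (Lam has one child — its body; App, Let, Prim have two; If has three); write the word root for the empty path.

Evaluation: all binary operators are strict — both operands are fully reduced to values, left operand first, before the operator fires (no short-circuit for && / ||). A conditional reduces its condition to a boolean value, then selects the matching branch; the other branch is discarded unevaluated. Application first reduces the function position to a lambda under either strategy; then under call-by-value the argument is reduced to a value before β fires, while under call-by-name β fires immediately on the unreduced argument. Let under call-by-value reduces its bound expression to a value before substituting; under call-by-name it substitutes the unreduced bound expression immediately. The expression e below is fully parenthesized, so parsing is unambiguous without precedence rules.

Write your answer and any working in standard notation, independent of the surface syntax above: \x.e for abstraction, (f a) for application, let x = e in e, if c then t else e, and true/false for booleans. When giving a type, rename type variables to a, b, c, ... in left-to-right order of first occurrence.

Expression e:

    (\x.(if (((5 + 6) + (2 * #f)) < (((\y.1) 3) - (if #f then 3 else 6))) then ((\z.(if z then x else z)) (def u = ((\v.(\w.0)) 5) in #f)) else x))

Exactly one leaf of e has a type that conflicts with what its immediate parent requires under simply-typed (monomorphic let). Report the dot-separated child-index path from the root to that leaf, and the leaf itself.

Answer: 0.0.0.1.1 : false

Working:
  unify Int ~ Int
  unify Int ~ Int
  unify Int ~ Int
  unify Int ~ Int
  unify Bool ~ Int
  FAIL: mismatch Bool ~ Int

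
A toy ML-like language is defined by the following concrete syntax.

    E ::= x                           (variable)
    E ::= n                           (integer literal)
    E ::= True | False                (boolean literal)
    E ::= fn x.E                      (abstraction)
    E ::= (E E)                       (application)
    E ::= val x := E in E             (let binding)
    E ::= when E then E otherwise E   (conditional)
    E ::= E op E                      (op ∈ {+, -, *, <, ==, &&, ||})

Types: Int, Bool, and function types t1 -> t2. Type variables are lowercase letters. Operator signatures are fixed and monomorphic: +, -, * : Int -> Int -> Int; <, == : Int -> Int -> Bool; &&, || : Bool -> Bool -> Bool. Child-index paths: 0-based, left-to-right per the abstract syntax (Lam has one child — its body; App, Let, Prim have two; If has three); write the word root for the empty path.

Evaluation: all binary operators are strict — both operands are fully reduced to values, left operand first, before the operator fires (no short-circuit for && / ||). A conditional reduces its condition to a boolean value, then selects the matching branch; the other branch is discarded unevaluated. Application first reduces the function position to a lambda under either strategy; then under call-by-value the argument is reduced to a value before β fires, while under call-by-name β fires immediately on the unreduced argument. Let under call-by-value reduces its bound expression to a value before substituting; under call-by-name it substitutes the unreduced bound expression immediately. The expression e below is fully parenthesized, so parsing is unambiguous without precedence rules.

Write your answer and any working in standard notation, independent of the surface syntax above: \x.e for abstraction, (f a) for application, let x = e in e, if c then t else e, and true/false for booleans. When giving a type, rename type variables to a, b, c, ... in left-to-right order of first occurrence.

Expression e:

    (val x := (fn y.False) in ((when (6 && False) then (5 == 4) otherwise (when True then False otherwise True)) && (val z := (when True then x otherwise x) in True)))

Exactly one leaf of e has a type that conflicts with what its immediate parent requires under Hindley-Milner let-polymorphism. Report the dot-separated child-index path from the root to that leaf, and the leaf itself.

Answer: 1.0.0.0 : 6

Working:
\y._ : a -> Bool
let x : forall. a -> Bool
  unify Int ~ Bool
  FAIL: mismatch Int ~ Bool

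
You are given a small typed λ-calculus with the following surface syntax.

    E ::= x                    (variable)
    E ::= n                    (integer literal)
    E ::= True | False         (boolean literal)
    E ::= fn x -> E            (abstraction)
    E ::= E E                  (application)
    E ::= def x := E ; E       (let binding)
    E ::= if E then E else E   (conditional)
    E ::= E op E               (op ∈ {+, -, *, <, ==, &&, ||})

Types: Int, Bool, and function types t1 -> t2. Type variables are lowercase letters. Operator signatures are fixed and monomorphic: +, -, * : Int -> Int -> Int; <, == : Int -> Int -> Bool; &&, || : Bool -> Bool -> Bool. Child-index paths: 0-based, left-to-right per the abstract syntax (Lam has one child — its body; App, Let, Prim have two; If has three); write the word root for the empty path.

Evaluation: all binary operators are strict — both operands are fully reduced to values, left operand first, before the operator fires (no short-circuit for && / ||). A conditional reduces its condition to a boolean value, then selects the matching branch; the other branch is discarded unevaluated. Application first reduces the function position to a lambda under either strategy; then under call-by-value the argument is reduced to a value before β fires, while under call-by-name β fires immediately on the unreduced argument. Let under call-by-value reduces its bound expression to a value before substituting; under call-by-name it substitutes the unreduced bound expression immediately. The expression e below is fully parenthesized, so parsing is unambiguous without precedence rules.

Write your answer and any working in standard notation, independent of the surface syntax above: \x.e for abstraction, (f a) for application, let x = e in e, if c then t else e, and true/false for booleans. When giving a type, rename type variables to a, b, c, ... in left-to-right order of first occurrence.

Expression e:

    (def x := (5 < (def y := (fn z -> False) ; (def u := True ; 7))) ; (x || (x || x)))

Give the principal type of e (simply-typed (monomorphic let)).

Answer: Bool

Working:
  unify Int ~ Int
\z._ : a -> Bool
let y : a -> Bool
let u : Bool
  unify Int ~ Int
let x : Bool
x : Bool
  unify Bool ~ Bool
x : Bool
  unify Bool ~ Bool
x : Bool
  unify Bool ~ Bool
  unify Bool ~ Bool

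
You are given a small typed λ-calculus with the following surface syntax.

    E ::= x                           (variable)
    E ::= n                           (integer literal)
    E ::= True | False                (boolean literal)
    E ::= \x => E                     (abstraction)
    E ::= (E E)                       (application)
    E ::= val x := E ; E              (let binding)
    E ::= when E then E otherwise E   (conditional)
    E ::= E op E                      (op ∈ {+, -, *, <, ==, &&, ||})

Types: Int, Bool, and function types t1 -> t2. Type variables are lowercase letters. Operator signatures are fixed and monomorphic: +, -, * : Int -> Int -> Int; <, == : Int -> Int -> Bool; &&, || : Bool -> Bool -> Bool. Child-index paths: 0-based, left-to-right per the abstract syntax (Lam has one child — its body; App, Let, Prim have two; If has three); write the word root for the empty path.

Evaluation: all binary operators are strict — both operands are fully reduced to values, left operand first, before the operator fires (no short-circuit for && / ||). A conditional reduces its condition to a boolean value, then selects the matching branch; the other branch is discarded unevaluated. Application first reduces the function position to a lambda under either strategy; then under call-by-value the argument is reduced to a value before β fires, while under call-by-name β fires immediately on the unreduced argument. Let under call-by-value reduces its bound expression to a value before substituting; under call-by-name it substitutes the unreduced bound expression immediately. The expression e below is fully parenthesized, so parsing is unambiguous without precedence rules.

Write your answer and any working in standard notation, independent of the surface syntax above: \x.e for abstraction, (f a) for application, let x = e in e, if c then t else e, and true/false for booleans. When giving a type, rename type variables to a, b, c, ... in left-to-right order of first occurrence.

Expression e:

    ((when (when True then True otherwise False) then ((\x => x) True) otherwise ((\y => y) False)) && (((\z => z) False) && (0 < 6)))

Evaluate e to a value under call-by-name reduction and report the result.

Answer: false

Derivation:
step 0: ((if (if true then true else false) then ((\x.x) true) else ((\y.y) false)) && (((\z.z) false) && (0 < 6)))
step 1: [if@0.0] ((if true then ((\x.x) true) else ((\y.y) false)) && (((\z.z) false) && (0 < 6)))
step 2: [if@0] (((\x.x) true) && (((\z.z) false) && (0 < 6)))
step 3: [beta@0] (true && (((\z.z) false) && (0 < 6)))
step 4: [beta@1.0] (true && (false && (0 < 6)))
step 5: [delta@1.1] (true && (false && true))
step 6: [delta@1] (true && false)
step 7: [delta@root] false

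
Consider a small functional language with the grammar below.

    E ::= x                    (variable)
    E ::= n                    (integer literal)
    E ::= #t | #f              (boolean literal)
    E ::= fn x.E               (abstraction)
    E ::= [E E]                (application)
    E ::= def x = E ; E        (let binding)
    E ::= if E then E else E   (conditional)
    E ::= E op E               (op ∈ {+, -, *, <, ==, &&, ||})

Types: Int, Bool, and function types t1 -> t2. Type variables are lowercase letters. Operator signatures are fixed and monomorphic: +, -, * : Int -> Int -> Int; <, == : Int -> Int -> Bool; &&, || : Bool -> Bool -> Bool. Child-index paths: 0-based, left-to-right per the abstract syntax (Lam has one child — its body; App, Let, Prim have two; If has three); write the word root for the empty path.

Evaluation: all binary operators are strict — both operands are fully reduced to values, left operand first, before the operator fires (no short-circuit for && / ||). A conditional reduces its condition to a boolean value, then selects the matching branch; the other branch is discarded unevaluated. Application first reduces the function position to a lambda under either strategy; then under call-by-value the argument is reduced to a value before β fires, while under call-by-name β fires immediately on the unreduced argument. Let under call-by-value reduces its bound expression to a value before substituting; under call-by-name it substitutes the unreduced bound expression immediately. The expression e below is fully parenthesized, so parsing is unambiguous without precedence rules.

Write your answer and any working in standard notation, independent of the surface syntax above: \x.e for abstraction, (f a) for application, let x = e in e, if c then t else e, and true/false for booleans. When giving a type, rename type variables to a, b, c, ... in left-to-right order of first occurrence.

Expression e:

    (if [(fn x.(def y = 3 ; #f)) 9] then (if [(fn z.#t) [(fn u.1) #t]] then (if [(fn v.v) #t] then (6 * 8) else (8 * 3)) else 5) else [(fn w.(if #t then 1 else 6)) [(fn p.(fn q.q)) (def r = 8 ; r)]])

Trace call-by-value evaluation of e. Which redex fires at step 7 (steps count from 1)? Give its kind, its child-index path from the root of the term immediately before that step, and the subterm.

Answer: if at root : (if true then 1 else 6)

Working:
step 0: (if ((\x.(let y = 3 in false)) 9) then (if ((\z.true) ((\u.1) true)) then (if ((\v.v) true) then (6 * 8) else (8 * 3)) else 5) else ((\w.(if true then 1 else 6)) ((\p.(\q.q)) (let r = 8 in r))))
step 1: [beta@0] (if (let y = 3 in false) then (if ((\z.true) ((\u.1) true)) then (if ((\v.v) true) then (6 * 8) else (8 * 3)) else 5) else ((\w.(if true then 1 else 6)) ((\p.(\q.q)) (let r = 8 in r))))
step 2: [let@0] (if false then (if ((\z.true) ((\u.1) true)) then (if ((\v.v) true) then (6 * 8) else (8 * 3)) else 5) else ((\w.(if true then 1 else 6)) ((\p.(\q.q)) (let r = 8 in r))))
step 3: [if@root] ((\w.(if true then 1 else 6)) ((\p.(\q.q)) (let r = 8 in r)))
step 4: [let@1.1] ((\w.(if true then 1 else 6)) ((\p.(\q.q)) 8))
step 5: [beta@1] ((\w.(if true then 1 else 6)) (\q.q))
step 6: [beta@root] (if true then 1 else 6)
step 7: [if@root] 1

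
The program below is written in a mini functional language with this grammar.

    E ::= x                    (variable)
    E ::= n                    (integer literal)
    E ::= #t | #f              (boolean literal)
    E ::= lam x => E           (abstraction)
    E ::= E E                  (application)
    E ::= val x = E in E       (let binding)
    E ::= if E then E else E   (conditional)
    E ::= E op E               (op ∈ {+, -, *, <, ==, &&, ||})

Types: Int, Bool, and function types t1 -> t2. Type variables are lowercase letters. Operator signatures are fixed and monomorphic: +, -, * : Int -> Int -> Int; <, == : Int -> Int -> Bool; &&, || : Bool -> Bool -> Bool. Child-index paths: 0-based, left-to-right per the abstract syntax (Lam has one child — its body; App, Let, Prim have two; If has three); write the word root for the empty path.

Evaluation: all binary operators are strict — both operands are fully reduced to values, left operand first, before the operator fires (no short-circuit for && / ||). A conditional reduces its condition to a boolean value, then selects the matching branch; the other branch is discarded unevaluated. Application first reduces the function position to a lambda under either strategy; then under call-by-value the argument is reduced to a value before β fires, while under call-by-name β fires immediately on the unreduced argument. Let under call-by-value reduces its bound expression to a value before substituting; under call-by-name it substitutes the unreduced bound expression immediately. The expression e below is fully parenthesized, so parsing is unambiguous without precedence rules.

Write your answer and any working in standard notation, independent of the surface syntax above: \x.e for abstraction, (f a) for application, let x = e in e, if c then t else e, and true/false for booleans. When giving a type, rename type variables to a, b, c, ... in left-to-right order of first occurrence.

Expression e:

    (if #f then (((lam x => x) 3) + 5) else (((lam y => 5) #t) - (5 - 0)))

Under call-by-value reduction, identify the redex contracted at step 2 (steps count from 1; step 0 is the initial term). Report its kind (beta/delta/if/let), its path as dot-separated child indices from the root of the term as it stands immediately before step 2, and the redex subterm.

Answer: beta at 0 : ((\y.5) true)

Derivation:
step 0: (if false then (((\x.x) 3) + 5) else (((\y.5) true) - (5 - 0)))
step 1: [if@root] (((\y.5) true) - (5 - 0))
step 2: [beta@0] (5 - (5 - 0))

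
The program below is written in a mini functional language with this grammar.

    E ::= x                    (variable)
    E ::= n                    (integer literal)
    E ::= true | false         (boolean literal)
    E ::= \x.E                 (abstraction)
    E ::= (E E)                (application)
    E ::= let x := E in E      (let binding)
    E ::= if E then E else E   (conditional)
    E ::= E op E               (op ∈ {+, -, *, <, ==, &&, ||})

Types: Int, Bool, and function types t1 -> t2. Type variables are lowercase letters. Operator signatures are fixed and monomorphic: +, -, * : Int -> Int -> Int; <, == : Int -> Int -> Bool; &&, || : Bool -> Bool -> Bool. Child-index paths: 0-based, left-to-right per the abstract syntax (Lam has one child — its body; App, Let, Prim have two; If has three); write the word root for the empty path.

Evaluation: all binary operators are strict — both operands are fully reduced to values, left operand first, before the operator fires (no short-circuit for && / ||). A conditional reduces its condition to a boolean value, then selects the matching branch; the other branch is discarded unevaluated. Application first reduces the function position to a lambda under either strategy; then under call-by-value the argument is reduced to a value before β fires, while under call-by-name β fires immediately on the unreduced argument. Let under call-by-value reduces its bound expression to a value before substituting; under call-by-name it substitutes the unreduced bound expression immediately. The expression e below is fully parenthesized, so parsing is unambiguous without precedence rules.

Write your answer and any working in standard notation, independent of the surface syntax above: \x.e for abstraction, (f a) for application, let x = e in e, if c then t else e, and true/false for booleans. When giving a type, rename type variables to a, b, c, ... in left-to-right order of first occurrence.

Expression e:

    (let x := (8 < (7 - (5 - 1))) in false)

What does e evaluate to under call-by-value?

Answer: false

Trace:
step 0: (let x = (8 < (7 - (5 - 1))) in false)
step 1: [delta@0.1.1] (let x = (8 < (7 - 4)) in false)
step 2: [delta@0.1] (let x = (8 < 3) in false)
step 3: [delta@0] (let x = false in false)
step 4: [let@root] false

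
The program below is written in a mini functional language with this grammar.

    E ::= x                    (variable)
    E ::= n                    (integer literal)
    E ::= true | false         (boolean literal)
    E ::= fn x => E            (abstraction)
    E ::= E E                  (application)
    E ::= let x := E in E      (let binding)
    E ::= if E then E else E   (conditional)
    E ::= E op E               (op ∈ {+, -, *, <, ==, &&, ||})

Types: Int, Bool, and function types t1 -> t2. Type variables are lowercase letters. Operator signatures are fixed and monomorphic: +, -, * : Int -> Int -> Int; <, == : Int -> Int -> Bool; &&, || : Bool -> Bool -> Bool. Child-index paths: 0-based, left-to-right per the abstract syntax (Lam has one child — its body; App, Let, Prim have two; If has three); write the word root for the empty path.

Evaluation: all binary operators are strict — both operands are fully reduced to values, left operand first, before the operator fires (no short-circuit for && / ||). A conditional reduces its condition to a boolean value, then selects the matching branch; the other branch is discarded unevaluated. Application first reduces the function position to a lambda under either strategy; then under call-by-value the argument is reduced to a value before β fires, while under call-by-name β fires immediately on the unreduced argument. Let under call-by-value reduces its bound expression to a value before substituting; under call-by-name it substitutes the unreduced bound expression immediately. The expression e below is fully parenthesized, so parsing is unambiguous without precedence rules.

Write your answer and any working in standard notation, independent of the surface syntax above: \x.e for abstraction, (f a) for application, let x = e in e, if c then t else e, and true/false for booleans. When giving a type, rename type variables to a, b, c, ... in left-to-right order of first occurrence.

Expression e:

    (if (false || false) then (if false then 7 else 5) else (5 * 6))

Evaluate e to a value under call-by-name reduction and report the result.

Trace:
step 0: (if (false || false) then (if false then 7 else 5) else (5 * 6))
step 1: [delta@0] (if false then (if false then 7 else 5) else (5 * 6))
step 2: [if@root] (5 * 6)
step 3: [delta@root] 30

Answer: 30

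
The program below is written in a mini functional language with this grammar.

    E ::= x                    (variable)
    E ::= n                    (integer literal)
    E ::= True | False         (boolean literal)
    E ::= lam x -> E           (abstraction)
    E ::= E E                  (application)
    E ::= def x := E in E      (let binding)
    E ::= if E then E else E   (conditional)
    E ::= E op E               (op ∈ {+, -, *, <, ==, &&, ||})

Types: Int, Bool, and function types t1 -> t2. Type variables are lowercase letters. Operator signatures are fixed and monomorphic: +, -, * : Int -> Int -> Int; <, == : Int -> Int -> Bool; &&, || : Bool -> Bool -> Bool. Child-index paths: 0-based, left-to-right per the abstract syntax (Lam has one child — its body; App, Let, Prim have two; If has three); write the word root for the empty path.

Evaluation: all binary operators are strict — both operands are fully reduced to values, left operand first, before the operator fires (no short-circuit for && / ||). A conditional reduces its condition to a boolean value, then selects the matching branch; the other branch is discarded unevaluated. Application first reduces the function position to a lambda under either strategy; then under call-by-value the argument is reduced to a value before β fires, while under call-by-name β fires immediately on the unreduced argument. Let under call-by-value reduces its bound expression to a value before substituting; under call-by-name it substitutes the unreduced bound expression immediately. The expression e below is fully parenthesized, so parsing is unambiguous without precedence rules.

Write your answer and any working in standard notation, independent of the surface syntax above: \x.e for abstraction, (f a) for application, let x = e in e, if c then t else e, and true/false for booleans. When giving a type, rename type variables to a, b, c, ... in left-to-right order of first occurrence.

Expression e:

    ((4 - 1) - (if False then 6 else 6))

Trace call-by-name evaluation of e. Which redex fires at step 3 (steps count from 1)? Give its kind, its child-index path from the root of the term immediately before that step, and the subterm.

Answer: delta at root : (3 - 6)

Working:
step 0: ((4 - 1) - (if false then 6 else 6))
step 1: [delta@0] (3 - (if false then 6 else 6))
step 2: [if@1] (3 - 6)
step 3: [delta@root] -3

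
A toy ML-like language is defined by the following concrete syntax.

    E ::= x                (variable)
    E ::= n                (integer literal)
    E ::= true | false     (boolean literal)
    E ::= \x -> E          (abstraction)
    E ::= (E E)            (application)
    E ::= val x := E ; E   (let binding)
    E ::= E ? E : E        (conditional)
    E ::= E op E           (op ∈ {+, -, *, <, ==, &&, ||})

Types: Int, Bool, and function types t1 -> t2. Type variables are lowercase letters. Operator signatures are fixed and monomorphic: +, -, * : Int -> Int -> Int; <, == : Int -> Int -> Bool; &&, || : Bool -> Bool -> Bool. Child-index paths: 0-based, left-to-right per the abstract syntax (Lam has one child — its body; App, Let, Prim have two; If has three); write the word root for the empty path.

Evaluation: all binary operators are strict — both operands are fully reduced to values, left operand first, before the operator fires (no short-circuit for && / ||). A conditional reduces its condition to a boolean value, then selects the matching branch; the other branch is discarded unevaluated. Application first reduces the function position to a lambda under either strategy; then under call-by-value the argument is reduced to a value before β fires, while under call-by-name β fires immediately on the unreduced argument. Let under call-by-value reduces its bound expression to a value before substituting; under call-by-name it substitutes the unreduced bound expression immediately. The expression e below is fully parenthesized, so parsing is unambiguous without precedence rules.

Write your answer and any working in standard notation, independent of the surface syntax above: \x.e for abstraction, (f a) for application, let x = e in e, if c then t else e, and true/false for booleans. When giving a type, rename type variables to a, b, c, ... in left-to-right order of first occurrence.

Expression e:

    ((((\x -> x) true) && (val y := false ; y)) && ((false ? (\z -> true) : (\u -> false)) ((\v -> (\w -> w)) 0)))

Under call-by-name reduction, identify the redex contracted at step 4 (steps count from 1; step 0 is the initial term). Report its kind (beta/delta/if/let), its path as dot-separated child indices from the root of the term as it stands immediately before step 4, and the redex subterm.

Working:
step 0: ((((\x.x) true) && (let y = false in y)) && ((if false then (\z.true) else (\u.false)) ((\v.(\w.w)) 0)))
step 1: [beta@0.0] ((true && (let y = false in y)) && ((if false then (\z.true) else (\u.false)) ((\v.(\w.w)) 0)))
step 2: [let@0.1] ((true && false) && ((if false then (\z.true) else (\u.false)) ((\v.(\w.w)) 0)))
step 3: [delta@0] (false && ((if false then (\z.true) else (\u.false)) ((\v.(\w.w)) 0)))
step 4: [if@1.0] (false && ((\u.false) ((\v.(\w.w)) 0)))

Answer: if at 1.0 : (if false then (\z.true) else (\u.false))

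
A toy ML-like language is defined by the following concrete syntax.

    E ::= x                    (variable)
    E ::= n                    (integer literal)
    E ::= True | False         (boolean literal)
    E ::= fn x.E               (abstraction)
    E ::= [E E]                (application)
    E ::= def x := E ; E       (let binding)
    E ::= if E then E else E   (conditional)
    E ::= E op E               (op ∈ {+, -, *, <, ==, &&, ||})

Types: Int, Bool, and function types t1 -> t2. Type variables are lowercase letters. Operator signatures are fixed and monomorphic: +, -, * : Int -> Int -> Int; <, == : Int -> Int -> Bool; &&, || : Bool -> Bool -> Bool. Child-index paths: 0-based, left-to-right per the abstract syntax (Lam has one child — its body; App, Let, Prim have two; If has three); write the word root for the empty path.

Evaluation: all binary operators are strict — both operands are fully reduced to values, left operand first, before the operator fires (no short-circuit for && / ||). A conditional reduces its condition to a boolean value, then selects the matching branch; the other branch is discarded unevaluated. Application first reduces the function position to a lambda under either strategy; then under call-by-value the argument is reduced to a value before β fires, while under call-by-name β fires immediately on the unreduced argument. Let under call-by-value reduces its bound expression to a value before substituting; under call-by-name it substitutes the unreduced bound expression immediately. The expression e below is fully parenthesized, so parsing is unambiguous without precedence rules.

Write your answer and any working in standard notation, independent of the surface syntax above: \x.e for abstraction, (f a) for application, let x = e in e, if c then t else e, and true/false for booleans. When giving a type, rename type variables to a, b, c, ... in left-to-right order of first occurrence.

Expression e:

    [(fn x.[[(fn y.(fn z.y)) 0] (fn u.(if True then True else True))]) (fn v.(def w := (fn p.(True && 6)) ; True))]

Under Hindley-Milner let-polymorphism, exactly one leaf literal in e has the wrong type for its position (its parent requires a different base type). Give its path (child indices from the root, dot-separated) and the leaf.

Working:
y : b
\z._ : c -> b
\y._ : b -> c -> b
  unify b -> c -> b ~ Int -> d
  unify b ~ Int
  unify c -> Int ~ d
_ _ : c -> Int
  unify Bool ~ Bool
  unify Bool ~ Bool
\u._ : e -> Bool
  unify c -> Int ~ (e -> Bool) -> f
  unify c ~ e -> Bool
  unify Int ~ f
_ _ : Int
\x._ : a -> Int
  unify Bool ~ Bool
  unify Int ~ Bool
  FAIL: mismatch Int ~ Bool

Answer: 1.0.0.0.1 : 6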